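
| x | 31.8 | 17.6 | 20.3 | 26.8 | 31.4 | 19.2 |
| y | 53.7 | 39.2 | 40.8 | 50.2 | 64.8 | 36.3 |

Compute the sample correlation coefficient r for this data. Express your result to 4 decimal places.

n = 6, Σx = 147.1, Σy = 285, Σx² = 3805.93, Σy² = 14121.74, Σxy = 7302.86
nΣxy − ΣxΣy = 43817.16 − 41923.5 = 1893.66
nΣx² − (Σx)² = 22835.58 − 21638.41 = 1197.17; nΣy² − (Σy)² = 84730.44 − 81225 = 3505.44
r = 1893.66 / √(1197.17 × 3505.44) = 1893.66 / 2048.5623 ≈ 0.9244

0.9244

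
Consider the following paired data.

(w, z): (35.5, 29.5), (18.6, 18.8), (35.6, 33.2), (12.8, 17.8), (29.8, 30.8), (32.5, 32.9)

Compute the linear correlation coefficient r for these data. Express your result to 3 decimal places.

n = 6, Σw = 164.8, Σz = 163, Σw² = 4981.7, Σz² = 4673.82, Σwz = 4793.78
nΣwz − ΣwΣz = 28762.68 − 26862.4 = 1900.28
nΣw² − (Σw)² = 29890.2 − 27159.04 = 2731.16; nΣz² − (Σz)² = 28042.92 − 26569 = 1473.92
r = 1900.28 / √(2731.16 × 1473.92) = 1900.28 / 2006.3677 ≈ 0.947

0.947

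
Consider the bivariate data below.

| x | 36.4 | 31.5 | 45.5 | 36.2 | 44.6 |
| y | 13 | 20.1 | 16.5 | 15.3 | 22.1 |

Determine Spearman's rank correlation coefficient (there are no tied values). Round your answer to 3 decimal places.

0.100

Rank x: 3, 1, 5, 2, 4
Rank y: 1, 4, 3, 2, 5
d = rank(x) − rank(y): 2, -3, 2, 0, -1; Σd² = 18
ρ = 1 − 6Σd² / [n(n²−1)] = 1 − 6×18 / (5×24) = 1 − 108/120 ≈ 0.100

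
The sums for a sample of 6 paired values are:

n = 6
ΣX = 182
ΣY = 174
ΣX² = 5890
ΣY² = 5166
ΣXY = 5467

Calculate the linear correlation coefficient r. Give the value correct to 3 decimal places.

0.898

r = (nΣXY − ΣXΣY) / √[(nΣX² − (ΣX)²)(nΣY² − (ΣY)²)]
Numerator: 6×5467 − 182×174 = 1134
Denominator: √[(35340 − 33124)(30996 − 30276)] = √[2216 × 720] = 1263.1389
r = 1134 / 1263.1389 ≈ 0.898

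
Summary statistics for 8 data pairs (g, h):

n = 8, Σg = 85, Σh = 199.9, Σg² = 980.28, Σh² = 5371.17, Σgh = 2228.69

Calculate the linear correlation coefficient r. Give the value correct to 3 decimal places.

0.615

r = (nΣgh − ΣgΣh) / √[(nΣg² − (Σg)²)(nΣh² − (Σh)²)]
Numerator: 8×2228.69 − 85×199.9 = 838.02
Denominator: √[(7842.24 − 7225)(42969.36 − 39960.01)] = √[617.24 × 3009.35] = 1362.8981
r = 838.02 / 1362.8981 ≈ 0.615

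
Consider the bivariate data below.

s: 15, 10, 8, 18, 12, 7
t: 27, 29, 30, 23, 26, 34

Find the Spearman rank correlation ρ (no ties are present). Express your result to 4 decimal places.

-0.9429

Rank s: 5, 3, 2, 6, 4, 1
Rank t: 3, 4, 5, 1, 2, 6
d = rank(s) − rank(t): 2, -1, -3, 5, 2, -5; Σd² = 68
ρ = 1 − 6Σd² / [n(n²−1)] = 1 − 6×68 / (6×35) = 1 − 408/210 ≈ -0.9429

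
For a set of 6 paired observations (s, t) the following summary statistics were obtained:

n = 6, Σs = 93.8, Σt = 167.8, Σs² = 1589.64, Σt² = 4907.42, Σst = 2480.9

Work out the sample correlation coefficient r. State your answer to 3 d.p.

-0.875

r = (nΣst − ΣsΣt) / √[(nΣs² − (Σs)²)(nΣt² − (Σt)²)]
Numerator: 6×2480.9 − 93.8×167.8 = -854.24
Denominator: √[(9537.84 − 8798.44)(29444.52 − 28156.84)] = √[739.4 × 1287.68] = 975.7615
r = -854.24 / 975.7615 ≈ -0.875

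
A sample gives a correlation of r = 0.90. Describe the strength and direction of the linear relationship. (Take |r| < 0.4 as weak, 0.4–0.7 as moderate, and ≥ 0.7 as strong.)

r = 0.90 > 0 so the relationship is positive.
|r| = 0.90, which falls in the strong range.

strong positive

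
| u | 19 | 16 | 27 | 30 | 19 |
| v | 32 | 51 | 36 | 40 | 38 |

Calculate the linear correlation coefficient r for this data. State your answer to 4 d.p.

-0.3252

n = 5, Σu = 111, Σv = 197, Σu² = 2607, Σv² = 7965, Σuv = 4318
nΣuv − ΣuΣv = 21590 − 21867 = -277
nΣu² − (Σu)² = 13035 − 12321 = 714; nΣv² − (Σv)² = 39825 − 38809 = 1016
r = -277 / √(714 × 1016) = -277 / 851.7183 ≈ -0.3252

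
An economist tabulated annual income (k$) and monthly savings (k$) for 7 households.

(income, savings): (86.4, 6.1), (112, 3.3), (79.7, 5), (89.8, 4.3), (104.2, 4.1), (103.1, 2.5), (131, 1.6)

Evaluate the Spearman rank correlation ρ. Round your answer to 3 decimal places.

-0.857

Rank income: 2, 6, 1, 3, 5, 4, 7
Rank savings: 7, 3, 6, 5, 4, 2, 1
d = rank(income) − rank(savings): -5, 3, -5, -2, 1, 2, 6; Σd² = 104
ρ = 1 − 6Σd² / [n(n²−1)] = 1 − 6×104 / (7×48) = 1 − 624/336 ≈ -0.857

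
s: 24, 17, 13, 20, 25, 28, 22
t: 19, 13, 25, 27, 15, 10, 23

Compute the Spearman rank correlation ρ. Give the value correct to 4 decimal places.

-0.5714

Rank s: 5, 2, 1, 3, 6, 7, 4
Rank t: 4, 2, 6, 7, 3, 1, 5
d = rank(s) − rank(t): 1, 0, -5, -4, 3, 6, -1; Σd² = 88
ρ = 1 − 6Σd² / [n(n²−1)] = 1 − 6×88 / (7×48) = 1 − 528/336 ≈ -0.5714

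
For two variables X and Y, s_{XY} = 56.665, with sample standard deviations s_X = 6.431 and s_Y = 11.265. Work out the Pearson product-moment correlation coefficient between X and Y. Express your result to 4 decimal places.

r = Cov(X,Y) / (s_X · s_Y) = 56.665 / (6.431 × 11.265)
  = 56.665 / 72.4452 ≈ 0.7822

0.7822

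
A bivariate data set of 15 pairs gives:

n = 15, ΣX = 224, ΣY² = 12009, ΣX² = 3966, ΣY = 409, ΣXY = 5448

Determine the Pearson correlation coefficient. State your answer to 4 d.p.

r = (nΣXY − ΣXΣY) / √[(nΣX² − (ΣX)²)(nΣY² − (ΣY)²)]
Numerator: 15×5448 − 224×409 = -9896
Denominator: √[(59490 − 50176)(180135 − 167281)] = √[9314 × 12854] = 10941.7620
r = -9896 / 10941.7620 ≈ -0.9044

-0.9044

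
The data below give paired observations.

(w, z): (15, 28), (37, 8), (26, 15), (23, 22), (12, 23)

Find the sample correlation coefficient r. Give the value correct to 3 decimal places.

-0.916

n = 5, Σw = 113, Σz = 96, Σw² = 2943, Σz² = 2086, Σwz = 1888
nΣwz − ΣwΣz = 9440 − 10848 = -1408
nΣw² − (Σw)² = 14715 − 12769 = 1946; nΣz² − (Σz)² = 10430 − 9216 = 1214
r = -1408 / √(1946 × 1214) = -1408 / 1537.0244 ≈ -0.916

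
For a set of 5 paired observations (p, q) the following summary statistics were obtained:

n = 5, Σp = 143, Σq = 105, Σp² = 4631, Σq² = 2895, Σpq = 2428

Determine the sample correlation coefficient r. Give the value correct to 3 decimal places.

-0.941

r = (nΣpq − ΣpΣq) / √[(nΣp² − (Σp)²)(nΣq² − (Σq)²)]
Numerator: 5×2428 − 143×105 = -2875
Denominator: √[(23155 − 20449)(14475 − 11025)] = √[2706 × 3450] = 3055.4378
r = -2875 / 3055.4378 ≈ -0.941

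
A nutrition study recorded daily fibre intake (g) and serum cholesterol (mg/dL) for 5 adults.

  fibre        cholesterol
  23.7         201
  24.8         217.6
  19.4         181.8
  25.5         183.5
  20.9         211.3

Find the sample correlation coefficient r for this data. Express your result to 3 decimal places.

0.192

n = 5, Σx = 114.3, Σy = 995.2, Σx² = 2640.15, Σy² = 199121.94, Σxy = 22782.52
nΣxy − ΣxΣy = 113912.6 − 113751.36 = 161.24
nΣx² − (Σx)² = 13200.75 − 13064.49 = 136.26; nΣy² − (Σy)² = 995609.7 − 990423.04 = 5186.66
r = 161.24 / √(136.26 × 5186.66) = 161.24 / 840.6749 ≈ 0.192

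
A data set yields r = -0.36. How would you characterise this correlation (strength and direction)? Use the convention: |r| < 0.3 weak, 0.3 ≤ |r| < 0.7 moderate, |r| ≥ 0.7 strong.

moderate negative

r = -0.36 < 0 so the relationship is negative.
|r| = 0.36, which falls in the moderate range.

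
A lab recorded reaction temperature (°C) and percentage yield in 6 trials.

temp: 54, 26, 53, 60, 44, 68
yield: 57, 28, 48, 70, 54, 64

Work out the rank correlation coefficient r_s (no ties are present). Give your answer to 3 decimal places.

Rank temp: 4, 1, 3, 5, 2, 6
Rank yield: 4, 1, 2, 6, 3, 5
d = rank(temp) − rank(yield): 0, 0, 1, -1, -1, 1; Σd² = 4
ρ = 1 − 6Σd² / [n(n²−1)] = 1 − 6×4 / (6×35) = 1 − 24/210 ≈ 0.886

0.886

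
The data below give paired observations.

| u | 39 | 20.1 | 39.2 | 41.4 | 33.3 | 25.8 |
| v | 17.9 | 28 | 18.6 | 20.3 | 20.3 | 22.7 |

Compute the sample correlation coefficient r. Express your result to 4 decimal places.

n = 6, Σu = 198.8, Σv = 127.8, Σu² = 6950.14, Σv² = 2789.84, Σuv = 4092.09
nΣuv − ΣuΣv = 24552.54 − 25406.64 = -854.1
nΣu² − (Σu)² = 41700.84 − 39521.44 = 2179.4; nΣv² − (Σv)² = 16739.04 − 16332.84 = 406.2
r = -854.1 / √(2179.4 × 406.2) = -854.1 / 940.8891 ≈ -0.9078

-0.9078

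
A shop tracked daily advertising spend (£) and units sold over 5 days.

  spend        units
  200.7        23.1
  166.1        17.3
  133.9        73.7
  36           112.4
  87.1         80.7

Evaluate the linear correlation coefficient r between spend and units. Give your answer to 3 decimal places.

n = 5, Σx = 623.8, Σy = 307.2, Σx² = 94681.32, Σy² = 25410.84, Σxy = 28453.5
nΣxy − ΣxΣy = 142267.5 − 191631.36 = -49363.86
nΣx² − (Σx)² = 473406.6 − 389126.44 = 84280.16; nΣy² − (Σy)² = 127054.2 − 94371.84 = 32682.36
r = -49363.86 / √(84280.16 × 32682.36) = -49363.86 / 52483.0880 ≈ -0.941

-0.941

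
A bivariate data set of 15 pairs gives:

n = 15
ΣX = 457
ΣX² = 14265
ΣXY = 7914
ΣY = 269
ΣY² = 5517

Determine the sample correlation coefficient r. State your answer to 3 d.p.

-0.579

r = (nΣXY − ΣXΣY) / √[(nΣX² − (ΣX)²)(nΣY² − (ΣY)²)]
Numerator: 15×7914 − 457×269 = -4223
Denominator: √[(213975 − 208849)(82755 − 72361)] = √[5126 × 10394] = 7299.2907
r = -4223 / 7299.2907 ≈ -0.579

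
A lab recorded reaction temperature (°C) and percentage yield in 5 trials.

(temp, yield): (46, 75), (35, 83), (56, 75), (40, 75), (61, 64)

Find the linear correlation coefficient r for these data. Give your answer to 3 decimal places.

-0.847

n = 5, Σx = 238, Σy = 372, Σx² = 11798, Σy² = 27860, Σxy = 17459
nΣxy − ΣxΣy = 87295 − 88536 = -1241
nΣx² − (Σx)² = 58990 − 56644 = 2346; nΣy² − (Σy)² = 139300 − 138384 = 916
r = -1241 / √(2346 × 916) = -1241 / 1465.9250 ≈ -0.847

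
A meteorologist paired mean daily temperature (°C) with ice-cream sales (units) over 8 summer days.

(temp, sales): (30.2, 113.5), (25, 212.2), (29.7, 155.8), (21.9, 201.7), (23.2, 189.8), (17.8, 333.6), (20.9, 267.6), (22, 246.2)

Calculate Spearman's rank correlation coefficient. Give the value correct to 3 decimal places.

-0.881

Rank temp: 8, 6, 7, 3, 5, 1, 2, 4
Rank sales: 1, 5, 2, 4, 3, 8, 7, 6
d = rank(temp) − rank(sales): 7, 1, 5, -1, 2, -7, -5, -2; Σd² = 158
ρ = 1 − 6Σd² / [n(n²−1)] = 1 − 6×158 / (8×63) = 1 − 948/504 ≈ -0.881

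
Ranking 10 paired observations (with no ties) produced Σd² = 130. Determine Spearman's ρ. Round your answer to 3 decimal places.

0.212

ρ = 1 − 6Σd² / [n(n²−1)] = 1 − 6×130 / (10×99)
  = 1 − 780/990 = 1 − 0.7879 ≈ 0.212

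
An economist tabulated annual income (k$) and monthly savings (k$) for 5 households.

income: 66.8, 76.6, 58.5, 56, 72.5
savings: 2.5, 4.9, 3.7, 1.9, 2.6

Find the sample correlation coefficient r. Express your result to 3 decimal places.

n = 5, Σx = 330.4, Σy = 15.6, Σx² = 22144.3, Σy² = 54.32, Σxy = 1053.69
nΣxy − ΣxΣy = 5268.45 − 5154.24 = 114.21
nΣx² − (Σx)² = 110721.5 − 109164.16 = 1557.34; nΣy² − (Σy)² = 271.6 − 243.36 = 28.24
r = 114.21 / √(1557.34 × 28.24) = 114.21 / 209.7124 ≈ 0.545

0.545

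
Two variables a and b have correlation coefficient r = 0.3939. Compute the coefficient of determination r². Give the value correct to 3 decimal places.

r² = (0.3939)² = 0.155

0.155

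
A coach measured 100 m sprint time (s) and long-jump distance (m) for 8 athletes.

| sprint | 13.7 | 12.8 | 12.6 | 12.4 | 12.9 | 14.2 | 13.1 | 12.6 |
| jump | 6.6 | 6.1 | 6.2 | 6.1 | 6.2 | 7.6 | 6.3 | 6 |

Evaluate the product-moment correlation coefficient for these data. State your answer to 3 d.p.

n = 8, Σx = 104.3, Σy = 51.1, Σx² = 1362.47, Σy² = 328.31, Σxy = 668.29
nΣxy − ΣxΣy = 5346.32 − 5329.73 = 16.59
nΣx² − (Σx)² = 10899.76 − 10878.49 = 21.27; nΣy² − (Σy)² = 2626.48 − 2611.21 = 15.27
r = 16.59 / √(21.27 × 15.27) = 16.59 / 18.0220 ≈ 0.921

0.921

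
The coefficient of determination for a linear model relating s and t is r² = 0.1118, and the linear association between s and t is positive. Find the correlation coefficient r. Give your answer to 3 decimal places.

|r| = √0.1118 = 0.334
The association is positive, so r = 0.334.

0.334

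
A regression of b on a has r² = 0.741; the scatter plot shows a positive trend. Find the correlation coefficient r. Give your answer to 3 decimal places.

0.861

|r| = √0.741 = 0.861
The association is positive, so r = 0.861.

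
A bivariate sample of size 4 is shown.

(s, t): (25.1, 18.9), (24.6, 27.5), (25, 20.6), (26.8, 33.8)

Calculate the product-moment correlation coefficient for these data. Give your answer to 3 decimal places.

0.697

n = 4, Σs = 101.5, Σt = 100.8, Σs² = 2578.41, Σt² = 2680.26, Σst = 2571.73
nΣst − ΣsΣt = 10286.92 − 10231.2 = 55.72
nΣs² − (Σs)² = 10313.64 − 10302.25 = 11.39; nΣt² − (Σt)² = 10721.04 − 10160.64 = 560.4
r = 55.72 / √(11.39 × 560.4) = 55.72 / 79.8934 ≈ 0.697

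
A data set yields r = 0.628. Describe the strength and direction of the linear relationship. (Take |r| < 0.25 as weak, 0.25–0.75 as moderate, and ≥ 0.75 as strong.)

moderate positive

r = 0.628 > 0 so the relationship is positive.
|r| = 0.628, which falls in the moderate range.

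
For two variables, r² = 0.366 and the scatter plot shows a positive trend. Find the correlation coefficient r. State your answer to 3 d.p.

0.605

|r| = √0.366 = 0.605
The association is positive, so r = 0.605.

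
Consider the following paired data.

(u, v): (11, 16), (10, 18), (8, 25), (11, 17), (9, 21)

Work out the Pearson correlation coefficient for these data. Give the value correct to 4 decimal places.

n = 5, Σu = 49, Σv = 97, Σu² = 487, Σv² = 1935, Σuv = 932
nΣuv − ΣuΣv = 4660 − 4753 = -93
nΣu² − (Σu)² = 2435 − 2401 = 34; nΣv² − (Σv)² = 9675 − 9409 = 266
r = -93 / √(34 × 266) = -93 / 95.0999 ≈ -0.9779

-0.9779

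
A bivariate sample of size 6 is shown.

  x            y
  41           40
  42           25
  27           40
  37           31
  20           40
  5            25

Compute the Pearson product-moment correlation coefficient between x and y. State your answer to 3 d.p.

0.149

n = 6, Σx = 172, Σy = 201, Σx² = 5968, Σy² = 7011, Σxy = 5842
nΣxy − ΣxΣy = 35052 − 34572 = 480
nΣx² − (Σx)² = 35808 − 29584 = 6224; nΣy² − (Σy)² = 42066 − 40401 = 1665
r = 480 / √(6224 × 1665) = 480 / 3219.1552 ≈ 0.149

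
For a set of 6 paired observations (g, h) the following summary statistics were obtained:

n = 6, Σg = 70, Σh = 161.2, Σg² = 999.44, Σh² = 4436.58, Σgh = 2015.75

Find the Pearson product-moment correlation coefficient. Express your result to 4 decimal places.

0.9720

r = (nΣgh − ΣgΣh) / √[(nΣg² − (Σg)²)(nΣh² − (Σh)²)]
Numerator: 6×2015.75 − 70×161.2 = 810.5
Denominator: √[(5996.64 − 4900)(26619.48 − 25985.44)] = √[1096.64 × 634.04] = 833.8547
r = 810.5 / 833.8547 ≈ 0.9720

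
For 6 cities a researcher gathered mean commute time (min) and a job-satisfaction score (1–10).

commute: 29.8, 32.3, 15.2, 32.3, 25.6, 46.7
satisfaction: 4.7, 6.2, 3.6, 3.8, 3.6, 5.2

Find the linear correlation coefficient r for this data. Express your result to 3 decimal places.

0.578

n = 6, Σx = 181.9, Σy = 27.1, Σx² = 6041.91, Σy² = 127.93, Σxy = 852.78
nΣxy − ΣxΣy = 5116.68 − 4929.49 = 187.19
nΣx² − (Σx)² = 36251.46 − 33087.61 = 3163.85; nΣy² − (Σy)² = 767.58 − 734.41 = 33.17
r = 187.19 / √(3163.85 × 33.17) = 187.19 / 323.9520 ≈ 0.578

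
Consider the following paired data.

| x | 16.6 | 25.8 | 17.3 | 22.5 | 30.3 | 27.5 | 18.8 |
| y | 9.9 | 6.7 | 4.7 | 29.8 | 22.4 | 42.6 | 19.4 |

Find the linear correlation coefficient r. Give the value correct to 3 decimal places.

0.523

n = 7, Σx = 158.8, Σy = 135.5, Σx² = 3774.52, Σy² = 3745.91, Σxy = 3303.95
nΣxy − ΣxΣy = 23127.65 − 21517.4 = 1610.25
nΣx² − (Σx)² = 26421.64 − 25217.44 = 1204.2; nΣy² − (Σy)² = 26221.37 − 18360.25 = 7861.12
r = 1610.25 / √(1204.2 × 7861.12) = 1610.25 / 3076.7451 ≈ 0.523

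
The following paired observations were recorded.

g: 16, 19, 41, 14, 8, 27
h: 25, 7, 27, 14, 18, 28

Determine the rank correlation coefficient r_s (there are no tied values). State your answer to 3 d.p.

Rank g: 3, 4, 6, 2, 1, 5
Rank h: 4, 1, 5, 2, 3, 6
d = rank(g) − rank(h): -1, 3, 1, 0, -2, -1; Σd² = 16
ρ = 1 − 6Σd² / [n(n²−1)] = 1 − 6×16 / (6×35) = 1 − 96/210 ≈ 0.543

0.543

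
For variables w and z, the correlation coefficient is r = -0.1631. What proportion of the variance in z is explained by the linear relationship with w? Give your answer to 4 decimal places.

0.0266

r² = (-0.1631)² = 0.0266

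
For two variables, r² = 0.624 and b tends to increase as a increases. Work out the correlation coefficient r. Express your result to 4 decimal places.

|r| = √0.624 = 0.7899
The association is positive, so r = 0.7899.

0.7899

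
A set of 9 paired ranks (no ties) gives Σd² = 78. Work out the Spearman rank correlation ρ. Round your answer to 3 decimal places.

ρ = 1 − 6Σd² / [n(n²−1)] = 1 − 6×78 / (9×80)
  = 1 − 468/720 = 1 − 0.6500 ≈ 0.350

0.350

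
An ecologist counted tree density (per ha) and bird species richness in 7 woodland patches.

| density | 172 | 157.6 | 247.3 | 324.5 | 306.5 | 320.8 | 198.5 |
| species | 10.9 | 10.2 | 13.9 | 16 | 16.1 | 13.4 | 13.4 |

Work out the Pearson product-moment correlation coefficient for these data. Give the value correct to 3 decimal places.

0.856

n = 7, Σx = 1727.2, Σy = 93.9, Σx² = 457136.44, Σy² = 1290.39, Σxy = 24005.06
nΣxy − ΣxΣy = 168035.42 − 162184.08 = 5851.34
nΣx² − (Σx)² = 3199955.08 − 2983219.84 = 216735.24; nΣy² − (Σy)² = 9032.73 − 8817.21 = 215.52
r = 5851.34 / √(216735.24 × 215.52) = 5851.34 / 6834.5284 ≈ 0.856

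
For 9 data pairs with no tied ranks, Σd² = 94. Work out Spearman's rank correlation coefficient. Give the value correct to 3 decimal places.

0.217

ρ = 1 − 6Σd² / [n(n²−1)] = 1 − 6×94 / (9×80)
  = 1 − 564/720 = 1 − 0.7833 ≈ 0.217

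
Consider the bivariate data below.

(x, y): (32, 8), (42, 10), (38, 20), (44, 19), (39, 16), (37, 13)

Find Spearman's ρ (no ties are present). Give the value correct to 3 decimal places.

0.429

Rank x: 1, 5, 3, 6, 4, 2
Rank y: 1, 2, 6, 5, 4, 3
d = rank(x) − rank(y): 0, 3, -3, 1, 0, -1; Σd² = 20
ρ = 1 − 6Σd² / [n(n²−1)] = 1 − 6×20 / (6×35) = 1 − 120/210 ≈ 0.429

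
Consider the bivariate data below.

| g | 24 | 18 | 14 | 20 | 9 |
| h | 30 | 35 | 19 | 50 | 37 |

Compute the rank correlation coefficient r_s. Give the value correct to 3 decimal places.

Rank g: 5, 3, 2, 4, 1
Rank h: 2, 3, 1, 5, 4
d = rank(g) − rank(h): 3, 0, 1, -1, -3; Σd² = 20
ρ = 1 − 6Σd² / [n(n²−1)] = 1 − 6×20 / (5×24) = 1 − 120/120 ≈ 0.000

0.000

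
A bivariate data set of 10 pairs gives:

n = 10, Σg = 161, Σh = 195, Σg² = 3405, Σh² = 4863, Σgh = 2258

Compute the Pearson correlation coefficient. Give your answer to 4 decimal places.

r = (nΣgh − ΣgΣh) / √[(nΣg² − (Σg)²)(nΣh² − (Σh)²)]
Numerator: 10×2258 − 161×195 = -8815
Denominator: √[(34050 − 25921)(48630 − 38025)] = √[8129 × 10605] = 9284.8288
r = -8815 / 9284.8288 ≈ -0.9494

-0.9494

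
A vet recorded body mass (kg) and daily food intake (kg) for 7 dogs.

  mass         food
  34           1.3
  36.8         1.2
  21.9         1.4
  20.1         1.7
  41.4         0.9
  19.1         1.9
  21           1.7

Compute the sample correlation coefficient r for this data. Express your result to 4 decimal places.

n = 7, Σx = 194.3, Σy = 10.1, Σx² = 5913.63, Σy² = 15.29, Σxy = 262.44
nΣxy − ΣxΣy = 1837.08 − 1962.43 = -125.35
nΣx² − (Σx)² = 41395.41 − 37752.49 = 3642.92; nΣy² − (Σy)² = 107.03 − 102.01 = 5.02
r = -125.35 / √(3642.92 × 5.02) = -125.35 / 135.2311 ≈ -0.9269

-0.9269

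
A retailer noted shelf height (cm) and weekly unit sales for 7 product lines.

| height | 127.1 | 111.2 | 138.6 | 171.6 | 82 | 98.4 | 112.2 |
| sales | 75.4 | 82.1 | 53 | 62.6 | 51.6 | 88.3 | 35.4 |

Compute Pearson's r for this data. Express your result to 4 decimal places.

-0.0562

n = 7, Σx = 841.1, Σy = 448.4, Σx² = 106171.77, Σy² = 30865.94, Σxy = 53692.62
nΣxy − ΣxΣy = 375848.34 − 377149.24 = -1300.9
nΣx² − (Σx)² = 743202.39 − 707449.21 = 35753.18; nΣy² − (Σy)² = 216061.58 − 201062.56 = 14999.02
r = -1300.9 / √(35753.18 × 14999.02) = -1300.9 / 23157.3457 ≈ -0.0562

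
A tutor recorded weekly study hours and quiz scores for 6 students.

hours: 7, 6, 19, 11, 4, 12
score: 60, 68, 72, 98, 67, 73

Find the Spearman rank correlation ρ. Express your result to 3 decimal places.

Rank hours: 3, 2, 6, 4, 1, 5
Rank score: 1, 3, 4, 6, 2, 5
d = rank(hours) − rank(score): 2, -1, 2, -2, -1, 0; Σd² = 14
ρ = 1 − 6Σd² / [n(n²−1)] = 1 − 6×14 / (6×35) = 1 − 84/210 ≈ 0.600

0.600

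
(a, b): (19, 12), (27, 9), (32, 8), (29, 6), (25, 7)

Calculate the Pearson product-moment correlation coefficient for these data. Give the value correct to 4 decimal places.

-0.7301

n = 5, Σa = 132, Σb = 42, Σa² = 3580, Σb² = 374, Σab = 1076
nΣab − ΣaΣb = 5380 − 5544 = -164
nΣa² − (Σa)² = 17900 − 17424 = 476; nΣb² − (Σb)² = 1870 − 1764 = 106
r = -164 / √(476 × 106) = -164 / 224.6241 ≈ -0.7301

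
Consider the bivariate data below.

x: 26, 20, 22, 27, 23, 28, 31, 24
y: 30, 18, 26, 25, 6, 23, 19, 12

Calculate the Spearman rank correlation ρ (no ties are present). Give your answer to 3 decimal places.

0.214

Rank x: 5, 1, 2, 6, 3, 7, 8, 4
Rank y: 8, 3, 7, 6, 1, 5, 4, 2
d = rank(x) − rank(y): -3, -2, -5, 0, 2, 2, 4, 2; Σd² = 66
ρ = 1 − 6Σd² / [n(n²−1)] = 1 − 6×66 / (8×63) = 1 − 396/504 ≈ 0.214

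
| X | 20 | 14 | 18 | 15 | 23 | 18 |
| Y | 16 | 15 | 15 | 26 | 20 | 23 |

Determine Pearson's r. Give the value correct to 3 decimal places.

n = 6, ΣX = 108, ΣY = 115, ΣX² = 1998, ΣY² = 2311, ΣXY = 2064
nΣXY − ΣXΣY = 12384 − 12420 = -36
nΣX² − (ΣX)² = 11988 − 11664 = 324; nΣY² − (ΣY)² = 13866 − 13225 = 641
r = -36 / √(324 × 641) = -36 / 455.7236 ≈ -0.079

-0.079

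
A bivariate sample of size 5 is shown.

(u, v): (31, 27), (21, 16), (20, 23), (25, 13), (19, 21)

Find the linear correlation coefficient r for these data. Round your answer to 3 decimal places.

n = 5, Σu = 116, Σv = 100, Σu² = 2788, Σv² = 2124, Σuv = 2357
nΣuv − ΣuΣv = 11785 − 11600 = 185
nΣu² − (Σu)² = 13940 − 13456 = 484; nΣv² − (Σv)² = 10620 − 10000 = 620
r = 185 / √(484 × 620) = 185 / 547.7956 ≈ 0.338

0.338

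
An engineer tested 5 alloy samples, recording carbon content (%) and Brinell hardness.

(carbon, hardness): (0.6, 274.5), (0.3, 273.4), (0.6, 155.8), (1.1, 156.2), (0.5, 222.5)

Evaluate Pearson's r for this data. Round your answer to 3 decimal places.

n = 5, Σx = 3.1, Σy = 1082.4, Σx² = 2.27, Σy² = 248276.14, Σxy = 623.27
nΣxy − ΣxΣy = 3116.35 − 3355.44 = -239.09
nΣx² − (Σx)² = 11.35 − 9.61 = 1.74; nΣy² − (Σy)² = 1241380.7 − 1171589.76 = 69790.94
r = -239.09 / √(1.74 × 69790.94) = -239.09 / 348.4770 ≈ -0.686

-0.686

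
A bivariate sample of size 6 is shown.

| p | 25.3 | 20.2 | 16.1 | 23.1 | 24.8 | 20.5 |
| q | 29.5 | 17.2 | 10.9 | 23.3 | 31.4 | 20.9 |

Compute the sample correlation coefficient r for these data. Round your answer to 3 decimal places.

0.973

n = 6, Σp = 130, Σq = 133.2, Σp² = 2876.24, Σq² = 3250.56, Σpq = 3014.68
nΣpq − ΣpΣq = 18088.08 − 17316 = 772.08
nΣp² − (Σp)² = 17257.44 − 16900 = 357.44; nΣq² − (Σq)² = 19503.36 − 17742.24 = 1761.12
r = 772.08 / √(357.44 × 1761.12) = 772.08 / 793.4070 ≈ 0.973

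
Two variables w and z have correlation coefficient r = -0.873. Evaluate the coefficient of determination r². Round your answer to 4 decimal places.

r² = (-0.873)² = 0.7621

0.7621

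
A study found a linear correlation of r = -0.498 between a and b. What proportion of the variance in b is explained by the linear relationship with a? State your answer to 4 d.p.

0.2480

r² = (-0.498)² = 0.2480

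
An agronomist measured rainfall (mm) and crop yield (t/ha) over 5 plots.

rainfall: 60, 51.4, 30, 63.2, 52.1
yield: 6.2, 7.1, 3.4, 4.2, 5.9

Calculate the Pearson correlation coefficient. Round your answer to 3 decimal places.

0.456

n = 5, Σx = 256.7, Σy = 26.8, Σx² = 13850.61, Σy² = 152.86, Σxy = 1411.77
nΣxy − ΣxΣy = 7058.85 − 6879.56 = 179.29
nΣx² − (Σx)² = 69253.05 − 65894.89 = 3358.16; nΣy² − (Σy)² = 764.3 − 718.24 = 46.06
r = 179.29 / √(3358.16 × 46.06) = 179.29 / 393.2898 ≈ 0.456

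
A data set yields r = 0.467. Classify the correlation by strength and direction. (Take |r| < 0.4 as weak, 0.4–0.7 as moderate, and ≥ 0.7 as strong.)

r = 0.467 > 0 so the relationship is positive.
|r| = 0.467, which falls in the moderate range.

moderate positive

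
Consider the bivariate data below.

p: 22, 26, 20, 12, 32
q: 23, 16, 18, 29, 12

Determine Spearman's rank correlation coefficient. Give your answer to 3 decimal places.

-0.900

Rank p: 3, 4, 2, 1, 5
Rank q: 4, 2, 3, 5, 1
d = rank(p) − rank(q): -1, 2, -1, -4, 4; Σd² = 38
ρ = 1 − 6Σd² / [n(n²−1)] = 1 − 6×38 / (5×24) = 1 − 228/120 ≈ -0.900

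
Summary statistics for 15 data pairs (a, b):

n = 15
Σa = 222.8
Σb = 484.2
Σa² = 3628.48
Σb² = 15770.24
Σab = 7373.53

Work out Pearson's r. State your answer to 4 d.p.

0.8580

r = (nΣab − ΣaΣb) / √[(nΣa² − (Σa)²)(nΣb² − (Σb)²)]
Numerator: 15×7373.53 − 222.8×484.2 = 2723.19
Denominator: √[(54427.2 − 49639.84)(236553.6 − 234449.64)] = √[4787.36 × 2103.96] = 3173.7067
r = 2723.19 / 3173.7067 ≈ 0.8580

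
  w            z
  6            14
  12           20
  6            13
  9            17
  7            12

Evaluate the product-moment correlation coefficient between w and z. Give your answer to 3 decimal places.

0.929

n = 5, Σw = 40, Σz = 76, Σw² = 346, Σz² = 1198, Σwz = 639
nΣwz − ΣwΣz = 3195 − 3040 = 155
nΣw² − (Σw)² = 1730 − 1600 = 130; nΣz² − (Σz)² = 5990 − 5776 = 214
r = 155 / √(130 × 214) = 155 / 166.7933 ≈ 0.929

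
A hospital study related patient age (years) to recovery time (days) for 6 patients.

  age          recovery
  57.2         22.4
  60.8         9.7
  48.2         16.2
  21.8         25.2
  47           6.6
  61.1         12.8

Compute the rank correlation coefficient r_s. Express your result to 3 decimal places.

Rank age: 4, 5, 3, 1, 2, 6
Rank recovery: 5, 2, 4, 6, 1, 3
d = rank(age) − rank(recovery): -1, 3, -1, -5, 1, 3; Σd² = 46
ρ = 1 − 6Σd² / [n(n²−1)] = 1 − 6×46 / (6×35) = 1 − 276/210 ≈ -0.314

-0.314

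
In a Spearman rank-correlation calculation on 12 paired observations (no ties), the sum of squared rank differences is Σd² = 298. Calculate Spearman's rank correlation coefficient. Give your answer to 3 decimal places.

ρ = 1 − 6Σd² / [n(n²−1)] = 1 − 6×298 / (12×143)
  = 1 − 1788/1716 = 1 − 1.0420 ≈ -0.042

-0.042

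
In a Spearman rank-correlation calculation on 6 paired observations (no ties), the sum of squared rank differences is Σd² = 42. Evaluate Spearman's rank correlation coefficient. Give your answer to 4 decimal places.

-0.2000

ρ = 1 − 6Σd² / [n(n²−1)] = 1 − 6×42 / (6×35)
  = 1 − 252/210 = 1 − 1.20000 ≈ -0.2000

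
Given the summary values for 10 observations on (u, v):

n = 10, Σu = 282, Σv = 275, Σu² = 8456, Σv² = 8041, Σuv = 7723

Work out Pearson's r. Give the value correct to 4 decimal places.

r = (nΣuv − ΣuΣv) / √[(nΣu² − (Σu)²)(nΣv² − (Σv)²)]
Numerator: 10×7723 − 282×275 = -320
Denominator: √[(84560 − 79524)(80410 − 75625)] = √[5036 × 4785] = 4908.8960
r = -320 / 4908.8960 ≈ -0.0652

-0.0652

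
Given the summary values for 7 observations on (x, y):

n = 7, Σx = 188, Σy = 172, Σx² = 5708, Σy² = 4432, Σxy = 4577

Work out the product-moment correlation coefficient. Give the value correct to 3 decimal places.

-0.115

r = (nΣxy − ΣxΣy) / √[(nΣx² − (Σx)²)(nΣy² − (Σy)²)]
Numerator: 7×4577 − 188×172 = -297
Denominator: √[(39956 − 35344)(31024 − 29584)] = √[4612 × 1440] = 2577.0681
r = -297 / 2577.0681 ≈ -0.115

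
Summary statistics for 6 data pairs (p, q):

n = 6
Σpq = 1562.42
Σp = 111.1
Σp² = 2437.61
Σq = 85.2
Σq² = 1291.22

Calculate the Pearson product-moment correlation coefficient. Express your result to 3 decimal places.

-0.086

r = (nΣpq − ΣpΣq) / √[(nΣp² − (Σp)²)(nΣq² − (Σq)²)]
Numerator: 6×1562.42 − 111.1×85.2 = -91.2
Denominator: √[(14625.66 − 12343.21)(7747.32 − 7259.04)] = √[2282.45 × 488.28] = 1055.6868
r = -91.2 / 1055.6868 ≈ -0.086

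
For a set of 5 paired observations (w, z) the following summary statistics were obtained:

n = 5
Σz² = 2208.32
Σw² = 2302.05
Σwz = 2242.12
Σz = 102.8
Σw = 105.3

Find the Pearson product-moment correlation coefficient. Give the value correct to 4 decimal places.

0.8626

r = (nΣwz − ΣwΣz) / √[(nΣw² − (Σw)²)(nΣz² − (Σz)²)]
Numerator: 5×2242.12 − 105.3×102.8 = 385.76
Denominator: √[(11510.25 − 11088.09)(11041.6 − 10567.84)] = √[422.16 × 473.76] = 447.2164
r = 385.76 / 447.2164 ≈ 0.8626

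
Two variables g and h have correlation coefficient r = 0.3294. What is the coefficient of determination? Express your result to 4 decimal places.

r² = (0.3294)² = 0.1085

0.1085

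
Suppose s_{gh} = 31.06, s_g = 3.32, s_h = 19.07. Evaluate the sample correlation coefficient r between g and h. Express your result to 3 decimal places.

r = Cov(g,h) / (s_g · s_h) = 31.06 / (3.32 × 19.07)
  = 31.06 / 63.3124 ≈ 0.491

0.491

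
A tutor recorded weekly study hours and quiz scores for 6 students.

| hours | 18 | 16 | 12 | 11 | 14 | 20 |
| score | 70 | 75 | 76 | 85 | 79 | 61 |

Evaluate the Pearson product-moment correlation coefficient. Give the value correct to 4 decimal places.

-0.9195

n = 6, Σx = 91, Σy = 446, Σx² = 1441, Σy² = 33488, Σxy = 6633
nΣxy − ΣxΣy = 39798 − 40586 = -788
nΣx² − (Σx)² = 8646 − 8281 = 365; nΣy² − (Σy)² = 200928 − 198916 = 2012
r = -788 / √(365 × 2012) = -788 / 856.9597 ≈ -0.9195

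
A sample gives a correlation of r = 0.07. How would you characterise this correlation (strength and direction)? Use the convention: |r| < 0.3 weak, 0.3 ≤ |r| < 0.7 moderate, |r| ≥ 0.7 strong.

r = 0.07 > 0 so the relationship is positive.
|r| = 0.07, which falls in the weak range.

weak positive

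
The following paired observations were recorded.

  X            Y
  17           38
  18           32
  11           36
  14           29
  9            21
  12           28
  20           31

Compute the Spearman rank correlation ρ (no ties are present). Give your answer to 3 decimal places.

0.429

Rank X: 5, 6, 2, 4, 1, 3, 7
Rank Y: 7, 5, 6, 3, 1, 2, 4
d = rank(X) − rank(Y): -2, 1, -4, 1, 0, 1, 3; Σd² = 32
ρ = 1 − 6Σd² / [n(n²−1)] = 1 − 6×32 / (7×48) = 1 − 192/336 ≈ 0.429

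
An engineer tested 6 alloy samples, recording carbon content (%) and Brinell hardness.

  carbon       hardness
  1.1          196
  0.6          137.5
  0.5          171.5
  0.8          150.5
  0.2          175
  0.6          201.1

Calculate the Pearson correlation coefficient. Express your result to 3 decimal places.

0.176

n = 6, Σx = 3.8, Σy = 1031.6, Σx² = 2.86, Σy² = 180450.96, Σxy = 659.91
nΣxy − ΣxΣy = 3959.46 − 3920.08 = 39.38
nΣx² − (Σx)² = 17.16 − 14.44 = 2.72; nΣy² − (Σy)² = 1082705.76 − 1064198.56 = 18507.2
r = 39.38 / √(2.72 × 18507.2) = 39.38 / 224.3648 ≈ 0.176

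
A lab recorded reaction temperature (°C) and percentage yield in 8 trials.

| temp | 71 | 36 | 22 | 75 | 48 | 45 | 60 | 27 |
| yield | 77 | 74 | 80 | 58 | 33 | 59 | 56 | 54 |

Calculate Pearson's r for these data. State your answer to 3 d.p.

n = 8, Σx = 384, Σy = 491, Σx² = 21104, Σy² = 31791, Σxy = 23298
nΣxy − ΣxΣy = 186384 − 188544 = -2160
nΣx² − (Σx)² = 168832 − 147456 = 21376; nΣy² − (Σy)² = 254328 − 241081 = 13247
r = -2160 / √(21376 × 13247) = -2160 / 16827.5926 ≈ -0.128

-0.128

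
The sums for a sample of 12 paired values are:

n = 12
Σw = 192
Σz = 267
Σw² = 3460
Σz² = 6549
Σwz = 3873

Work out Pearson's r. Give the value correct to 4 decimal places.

r = (nΣwz − ΣwΣz) / √[(nΣw² − (Σw)²)(nΣz² − (Σz)²)]
Numerator: 12×3873 − 192×267 = -4788
Denominator: √[(41520 − 36864)(78588 − 71289)] = √[4656 × 7299] = 5829.5921
r = -4788 / 5829.5921 ≈ -0.8213

-0.8213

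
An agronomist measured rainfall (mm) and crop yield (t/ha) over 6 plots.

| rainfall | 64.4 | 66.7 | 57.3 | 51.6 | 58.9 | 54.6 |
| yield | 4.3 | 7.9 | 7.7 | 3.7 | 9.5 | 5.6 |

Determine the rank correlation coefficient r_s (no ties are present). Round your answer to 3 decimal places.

0.543

Rank rainfall: 5, 6, 3, 1, 4, 2
Rank yield: 2, 5, 4, 1, 6, 3
d = rank(rainfall) − rank(yield): 3, 1, -1, 0, -2, -1; Σd² = 16
ρ = 1 − 6Σd² / [n(n²−1)] = 1 − 6×16 / (6×35) = 1 − 96/210 ≈ 0.543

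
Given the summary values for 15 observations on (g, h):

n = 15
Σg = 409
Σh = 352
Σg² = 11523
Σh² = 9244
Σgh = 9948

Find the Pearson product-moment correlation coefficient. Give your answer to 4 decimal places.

0.5796

r = (nΣgh − ΣgΣh) / √[(nΣg² − (Σg)²)(nΣh² − (Σh)²)]
Numerator: 15×9948 − 409×352 = 5252
Denominator: √[(172845 − 167281)(138660 − 123904)] = √[5564 × 14756] = 9061.0366
r = 5252 / 9061.0366 ≈ 0.5796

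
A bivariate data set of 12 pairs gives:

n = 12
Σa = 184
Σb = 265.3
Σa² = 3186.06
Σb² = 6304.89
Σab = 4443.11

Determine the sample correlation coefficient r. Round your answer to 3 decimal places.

r = (nΣab − ΣaΣb) / √[(nΣa² − (Σa)²)(nΣb² − (Σb)²)]
Numerator: 12×4443.11 − 184×265.3 = 4502.12
Denominator: √[(38232.72 − 33856)(75658.68 − 70384.09)] = √[4376.72 × 5274.59] = 4804.7272
r = 4502.12 / 4804.7272 ≈ 0.937

0.937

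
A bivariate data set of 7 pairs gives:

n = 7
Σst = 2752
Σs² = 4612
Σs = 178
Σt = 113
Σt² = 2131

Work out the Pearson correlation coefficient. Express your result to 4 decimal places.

-0.7487

r = (nΣst − ΣsΣt) / √[(nΣs² − (Σs)²)(nΣt² − (Σt)²)]
Numerator: 7×2752 − 178×113 = -850
Denominator: √[(32284 − 31684)(14917 − 12769)] = √[600 × 2148] = 1135.2533
r = -850 / 1135.2533 ≈ -0.7487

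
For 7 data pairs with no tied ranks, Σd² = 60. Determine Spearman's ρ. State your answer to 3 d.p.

-0.071

ρ = 1 − 6Σd² / [n(n²−1)] = 1 − 6×60 / (7×48)
  = 1 − 360/336 = 1 − 1.0714 ≈ -0.071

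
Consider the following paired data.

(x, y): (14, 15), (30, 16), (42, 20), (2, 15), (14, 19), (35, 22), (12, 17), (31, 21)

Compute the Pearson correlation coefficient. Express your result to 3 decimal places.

0.708

n = 8, Σx = 180, Σy = 145, Σx² = 5390, Σy² = 2681, Σxy = 3451
nΣxy − ΣxΣy = 27608 − 26100 = 1508
nΣx² − (Σx)² = 43120 − 32400 = 10720; nΣy² − (Σy)² = 21448 − 21025 = 423
r = 1508 / √(10720 × 423) = 1508 / 2129.4506 ≈ 0.708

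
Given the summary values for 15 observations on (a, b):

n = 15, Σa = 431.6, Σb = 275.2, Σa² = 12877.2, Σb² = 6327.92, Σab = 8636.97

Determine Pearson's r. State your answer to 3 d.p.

0.938

r = (nΣab − ΣaΣb) / √[(nΣa² − (Σa)²)(nΣb² − (Σb)²)]
Numerator: 15×8636.97 − 431.6×275.2 = 10778.23
Denominator: √[(193158 − 186278.56)(94918.8 − 75735.04)] = √[6879.44 × 19183.76] = 11487.9731
r = 10778.23 / 11487.9731 ≈ 0.938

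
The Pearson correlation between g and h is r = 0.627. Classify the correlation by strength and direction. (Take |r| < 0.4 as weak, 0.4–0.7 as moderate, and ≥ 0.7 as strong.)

r = 0.627 > 0 so the relationship is positive.
|r| = 0.627, which falls in the moderate range.

moderate positive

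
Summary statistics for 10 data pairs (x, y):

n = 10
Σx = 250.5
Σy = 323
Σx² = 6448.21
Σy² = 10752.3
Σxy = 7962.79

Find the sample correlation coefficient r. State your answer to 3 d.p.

-0.546

r = (nΣxy − ΣxΣy) / √[(nΣx² − (Σx)²)(nΣy² − (Σy)²)]
Numerator: 10×7962.79 − 250.5×323 = -1283.6
Denominator: √[(64482.1 − 62750.25)(107523 − 104329)] = √[1731.85 × 3194] = 2351.9203
r = -1283.6 / 2351.9203 ≈ -0.546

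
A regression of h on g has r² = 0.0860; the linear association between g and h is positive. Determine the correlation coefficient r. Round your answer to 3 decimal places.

0.293

|r| = √0.0860 = 0.293
The association is positive, so r = 0.293.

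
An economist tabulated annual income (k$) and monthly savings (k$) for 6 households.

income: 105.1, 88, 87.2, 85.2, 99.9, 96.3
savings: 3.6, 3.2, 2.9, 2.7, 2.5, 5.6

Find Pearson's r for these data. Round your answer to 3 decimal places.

0.280

n = 6, Σx = 561.7, Σy = 20.5, Σx² = 52906.59, Σy² = 76.51, Σxy = 1931.91
nΣxy − ΣxΣy = 11591.46 − 11514.85 = 76.61
nΣx² − (Σx)² = 317439.54 − 315506.89 = 1932.65; nΣy² − (Σy)² = 459.06 − 420.25 = 38.81
r = 76.61 / √(1932.65 × 38.81) = 76.61 / 273.8725 ≈ 0.280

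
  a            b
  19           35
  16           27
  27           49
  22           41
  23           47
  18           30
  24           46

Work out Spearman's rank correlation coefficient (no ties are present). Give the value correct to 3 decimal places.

0.964

Rank a: 3, 1, 7, 4, 5, 2, 6
Rank b: 3, 1, 7, 4, 6, 2, 5
d = rank(a) − rank(b): 0, 0, 0, 0, -1, 0, 1; Σd² = 2
ρ = 1 − 6Σd² / [n(n²−1)] = 1 − 6×2 / (7×48) = 1 − 12/336 ≈ 0.964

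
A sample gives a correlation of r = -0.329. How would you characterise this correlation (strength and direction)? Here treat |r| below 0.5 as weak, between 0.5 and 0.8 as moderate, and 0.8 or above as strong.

weak negative

r = -0.329 < 0 so the relationship is negative.
|r| = 0.329, which falls in the weak range.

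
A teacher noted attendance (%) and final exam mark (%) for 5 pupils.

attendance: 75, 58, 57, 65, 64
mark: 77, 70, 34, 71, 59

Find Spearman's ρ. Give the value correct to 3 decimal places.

0.900

Rank attendance: 5, 2, 1, 4, 3
Rank mark: 5, 3, 1, 4, 2
d = rank(attendance) − rank(mark): 0, -1, 0, 0, 1; Σd² = 2
ρ = 1 − 6Σd² / [n(n²−1)] = 1 − 6×2 / (5×24) = 1 − 12/120 ≈ 0.900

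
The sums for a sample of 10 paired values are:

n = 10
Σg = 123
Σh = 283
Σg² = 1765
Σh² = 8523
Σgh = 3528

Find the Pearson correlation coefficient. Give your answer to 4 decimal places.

0.1308

r = (nΣgh − ΣgΣh) / √[(nΣg² − (Σg)²)(nΣh² − (Σh)²)]
Numerator: 10×3528 − 123×283 = 471
Denominator: √[(17650 − 15129)(85230 − 80089)] = √[2521 × 5141] = 3600.0640
r = 471 / 3600.0640 ≈ 0.1308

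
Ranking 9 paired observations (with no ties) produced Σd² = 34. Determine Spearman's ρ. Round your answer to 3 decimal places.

ρ = 1 − 6Σd² / [n(n²−1)] = 1 − 6×34 / (9×80)
  = 1 − 204/720 = 1 − 0.2833 ≈ 0.717

0.717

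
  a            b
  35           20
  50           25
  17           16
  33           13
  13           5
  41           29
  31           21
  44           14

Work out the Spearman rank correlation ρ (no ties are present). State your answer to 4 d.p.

Rank a: 5, 8, 2, 4, 1, 6, 3, 7
Rank b: 5, 7, 4, 2, 1, 8, 6, 3
d = rank(a) − rank(b): 0, 1, -2, 2, 0, -2, -3, 4; Σd² = 38
ρ = 1 − 6Σd² / [n(n²−1)] = 1 − 6×38 / (8×63) = 1 − 228/504 ≈ 0.5476

0.5476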